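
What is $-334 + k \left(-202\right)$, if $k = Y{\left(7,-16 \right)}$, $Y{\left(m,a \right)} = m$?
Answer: $-1748$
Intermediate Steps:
$k = 7$
$-334 + k \left(-202\right) = -334 + 7 \left(-202\right) = -334 - 1414 = -1748$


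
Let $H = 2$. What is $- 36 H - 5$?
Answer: $-77$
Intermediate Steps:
$- 36 H - 5 = \left(-36\right) 2 - 5 = -72 - 5 = -77$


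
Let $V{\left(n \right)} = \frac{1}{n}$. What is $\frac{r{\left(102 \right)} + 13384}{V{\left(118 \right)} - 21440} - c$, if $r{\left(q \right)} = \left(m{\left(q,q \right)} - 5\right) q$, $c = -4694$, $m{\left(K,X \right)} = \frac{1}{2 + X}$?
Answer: $\frac{308721933995}{65777894} \approx 4693.4$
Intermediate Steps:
$r{\left(q \right)} = q \left(-5 + \frac{1}{2 + q}\right)$ ($r{\left(q \right)} = \left(\frac{1}{2 + q} - 5\right) q = \left(-5 + \frac{1}{2 + q}\right) q = q \left(-5 + \frac{1}{2 + q}\right)$)
$\frac{r{\left(102 \right)} + 13384}{V{\left(118 \right)} - 21440} - c = \frac{\left(-1\right) 102 \frac{1}{2 + 102} \left(9 + 5 \cdot 102\right) + 13384}{\frac{1}{118} - 21440} - -4694 = \frac{\left(-1\right) 102 \cdot \frac{1}{104} \left(9 + 510\right) + 13384}{\frac{1}{118} - 21440} + 4694 = \frac{\left(-1\right) 102 \cdot \frac{1}{104} \cdot 519 + 13384}{- \frac{2529919}{118}} + 4694 = \left(- \frac{26469}{52} + 13384\right) \left(- \frac{118}{2529919}\right) + 4694 = \frac{669499}{52} \left(- \frac{118}{2529919}\right) + 4694 = - \frac{39500441}{65777894} + 4694 = \frac{308721933995}{65777894}$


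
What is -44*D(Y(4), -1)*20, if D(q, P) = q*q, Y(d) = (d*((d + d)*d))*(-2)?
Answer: -57671680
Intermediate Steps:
Y(d) = -4*d³ (Y(d) = (d*((2*d)*d))*(-2) = (d*(2*d²))*(-2) = (2*d³)*(-2) = -4*d³)
D(q, P) = q²
-44*D(Y(4), -1)*20 = -44*(-4*4³)²*20 = -44*(-4*64)²*20 = -44*(-256)²*20 = -44*65536*20 = -2883584*20 = -57671680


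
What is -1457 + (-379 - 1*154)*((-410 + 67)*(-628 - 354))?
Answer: -179529715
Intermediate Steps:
-1457 + (-379 - 1*154)*((-410 + 67)*(-628 - 354)) = -1457 + (-379 - 154)*(-343*(-982)) = -1457 - 533*336826 = -1457 - 179528258 = -179529715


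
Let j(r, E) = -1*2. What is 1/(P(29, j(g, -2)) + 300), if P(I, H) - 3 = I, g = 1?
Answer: 1/332 ≈ 0.0030120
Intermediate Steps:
j(r, E) = -2
P(I, H) = 3 + I
1/(P(29, j(g, -2)) + 300) = 1/((3 + 29) + 300) = 1/(32 + 300) = 1/332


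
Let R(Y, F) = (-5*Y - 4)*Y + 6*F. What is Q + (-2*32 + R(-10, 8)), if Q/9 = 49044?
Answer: 440920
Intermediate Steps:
Q = 441396 (Q = 9*49044 = 441396)
R(Y, F) = 6*F + Y*(-4 - 5*Y) (R(Y, F) = (-4 - 5*Y)*Y + 6*F = Y*(-4 - 5*Y) + 6*F = 6*F + Y*(-4 - 5*Y))
Q + (-2*32 + R(-10, 8)) = 441396 + (-2*32 + (-5*(-10)**2 - 4*(-10) + 6*8)) = 441396 + (-64 + (-5*100 + 40 + 48)) = 441396 + (-64 + (-500 + 40 + 48)) = 441396 + (-64 - 412) = 441396 - 476 = 440920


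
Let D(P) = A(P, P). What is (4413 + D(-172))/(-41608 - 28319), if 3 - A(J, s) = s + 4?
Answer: -1528/23309 ≈ -0.065554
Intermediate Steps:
A(J, s) = -1 - s (A(J, s) = 3 - (s + 4) = 3 - (4 + s) = 3 + (-4 - s) = -1 - s)
D(P) = -1 - P
(4413 + D(-172))/(-41608 - 28319) = (4413 + (-1 - 1*(-172)))/(-41608 - 28319) = (4413 + (-1 + 172))/(-69927) = (4413 + 171)*(-1/69927) = 4584*(-1/69927) = -1528/23309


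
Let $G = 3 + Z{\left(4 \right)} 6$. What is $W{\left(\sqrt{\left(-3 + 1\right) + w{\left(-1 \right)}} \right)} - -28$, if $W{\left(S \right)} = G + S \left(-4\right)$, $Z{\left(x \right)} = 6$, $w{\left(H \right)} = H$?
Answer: $67 - 4 i \sqrt{3} \approx 67.0 - 6.9282 i$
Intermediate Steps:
$G = 39$ ($G = 3 + 6 \cdot 6 = 3 + 36 = 39$)
$W{\left(S \right)} = 39 - 4 S$ ($W{\left(S \right)} = 39 + S \left(-4\right) = 39 - 4 S$)
$W{\left(\sqrt{\left(-3 + 1\right) + w{\left(-1 \right)}} \right)} - -28 = \left(39 - 4 \sqrt{\left(-3 + 1\right) - 1}\right) - -28 = \left(39 - 4 \sqrt{-2 - 1}\right) + 28 = \left(39 - 4 \sqrt{-3}\right) + 28 = \left(39 - 4 i \sqrt{3}\right) + 28 = 67 - 4 i \sqrt{3}$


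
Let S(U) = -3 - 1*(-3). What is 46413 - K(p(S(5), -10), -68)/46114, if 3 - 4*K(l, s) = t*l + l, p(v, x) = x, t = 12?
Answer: 8561156195/184456 ≈ 46413.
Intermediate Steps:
S(U) = 0 (S(U) = -3 + 3 = 0)
K(l, s) = 3/4 - 13*l/4 (K(l, s) = 3/4 - (12*l + l)/4 = 3/4 - 13*l/4)
46413 - K(p(S(5), -10), -68)/46114 = 46413 - (3/4 - 13/4*(-10))/46114 = 46413 - (3/4 + 65/2)/46114 = 46413 - 133/(4*46114) = 46413 - 1*133/184456 = 46413 - 133/184456 = 8561156195/184456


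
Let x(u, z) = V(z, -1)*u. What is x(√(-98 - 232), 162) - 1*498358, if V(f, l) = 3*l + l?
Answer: -498358 - 4*I*√330 ≈ -4.9836e+5 - 72.664*I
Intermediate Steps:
V(f, l) = 4*l
x(u, z) = -4*u (x(u, z) = (4*(-1))*u = -4*u)
x(√(-98 - 232), 162) - 1*498358 = -4*√(-98 - 232) - 1*498358 = -4*I*√330 - 498358 = -498358 - 4*I*√330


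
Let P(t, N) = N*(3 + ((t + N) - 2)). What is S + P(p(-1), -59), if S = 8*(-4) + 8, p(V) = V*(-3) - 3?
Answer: 3398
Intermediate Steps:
p(V) = -3 - 3*V (p(V) = -3*V - 3 = -3 - 3*V)
P(t, N) = N*(1 + N + t) (P(t, N) = N*(3 + ((N + t) - 2)) = N*(3 + (-2 + N + t)) = N*(1 + N + t))
S = -24 (S = -32 + 8 = -24)
S + P(p(-1), -59) = -24 - 59*(1 - 59 + (-3 - 3*(-1))) = -24 - 59*(1 - 59 + (-3 + 3)) = -24 - 59*(1 - 59 + 0) = -24 - 59*(-58) = -24 + 3422 = 3398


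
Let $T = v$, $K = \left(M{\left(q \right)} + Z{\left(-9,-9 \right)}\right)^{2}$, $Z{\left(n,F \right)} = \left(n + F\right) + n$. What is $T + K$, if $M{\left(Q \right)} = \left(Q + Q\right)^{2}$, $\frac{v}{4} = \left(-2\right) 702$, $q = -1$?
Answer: $-5087$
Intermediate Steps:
$Z{\left(n,F \right)} = F + 2 n$ ($Z{\left(n,F \right)} = \left(F + n\right) + n = F + 2 n$)
$v = -5616$ ($v = 4 \left(\left(-2\right) 702\right) = 4 \left(-1404\right) = -5616$)
$M{\left(Q \right)} = 4 Q^{2}$ ($M{\left(Q \right)} = \left(2 Q\right)^{2} = 4 Q^{2}$)
$K = 529$ ($K = \left(4 \left(-1\right)^{2} + \left(-9 + 2 \left(-9\right)\right)\right)^{2} = \left(4 \cdot 1 - 27\right)^{2} = \left(4 - 27\right)^{2} = \left(-23\right)^{2} = 529$)
$T = -5616$
$T + K = -5616 + 529 = -5087$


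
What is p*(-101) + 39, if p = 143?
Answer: -14404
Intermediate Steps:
p*(-101) + 39 = 143*(-101) + 39 = -14443 + 39 = -14404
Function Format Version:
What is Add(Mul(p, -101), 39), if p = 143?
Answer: -14404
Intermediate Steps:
Add(Mul(p, -101), 39) = Add(Mul(143, -101), 39) = Add(-14443, 39) = -14404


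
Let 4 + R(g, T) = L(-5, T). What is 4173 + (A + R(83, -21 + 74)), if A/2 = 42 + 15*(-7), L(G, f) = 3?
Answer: 4046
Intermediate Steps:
A = -126 (A = 2*(42 + 15*(-7)) = 2*(42 - 105) = 2*(-63) = -126)
R(g, T) = -1 (R(g, T) = -4 + 3 = -1)
4173 + (A + R(83, -21 + 74)) = 4173 + (-126 - 1) = 4173 - 127 = 4046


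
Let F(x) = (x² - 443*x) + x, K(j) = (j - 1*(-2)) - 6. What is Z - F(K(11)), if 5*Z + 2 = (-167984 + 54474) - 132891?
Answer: -231178/5 ≈ -46236.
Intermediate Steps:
K(j) = -4 + j (K(j) = (j + 2) - 6 = (2 + j) - 6 = -4 + j)
Z = -246403/5 (Z = -⅖ + ((-167984 + 54474) - 132891)/5 = -⅖ + (-113510 - 132891)/5 = -⅖ + (⅕)*(-246401) = -⅖ - 246401/5 = -246403/5 ≈ -49281.)
F(x) = x² - 442*x
Z - F(K(11)) = -246403/5 - (-4 + 11)*(-442 + (-4 + 11)) = -246403/5 - 7*(-442 + 7) = -246403/5 - 7*(-435) = -246403/5 - 1*(-3045) = -246403/5 + 3045 = -231178/5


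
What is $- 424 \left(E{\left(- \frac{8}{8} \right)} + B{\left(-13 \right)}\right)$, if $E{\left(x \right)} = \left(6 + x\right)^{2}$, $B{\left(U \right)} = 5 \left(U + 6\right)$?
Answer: $4240$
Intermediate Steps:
$B{\left(U \right)} = 30 + 5 U$ ($B{\left(U \right)} = 5 \left(6 + U\right) = 30 + 5 U$)
$- 424 \left(E{\left(- \frac{8}{8} \right)} + B{\left(-13 \right)}\right) = - 424 \left(\left(6 - \frac{8}{8}\right)^{2} + \left(30 + 5 \left(-13\right)\right)\right) = - 424 \left(\left(6 - 1\right)^{2} + \left(30 - 65\right)\right) = - 424 \left(\left(6 - 1\right)^{2} - 35\right) = - 424 \left(5^{2} - 35\right) = - 424 \left(25 - 35\right) = \left(-424\right) \left(-10\right) = 4240$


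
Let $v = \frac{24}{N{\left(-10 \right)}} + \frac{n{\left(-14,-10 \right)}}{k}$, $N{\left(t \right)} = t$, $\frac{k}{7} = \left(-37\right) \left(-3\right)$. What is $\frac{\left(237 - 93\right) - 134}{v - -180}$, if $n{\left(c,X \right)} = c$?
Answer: $\frac{2775}{49279} \approx 0.056312$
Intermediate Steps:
$k = 777$ ($k = 7 \left(\left(-37\right) \left(-3\right)\right) = 7 \cdot 111 = 777$)
$v = - \frac{1342}{555}$ ($v = \frac{24}{-10} - \frac{14}{777} = 24 \left(- \frac{1}{10}\right) - \frac{2}{111} = - \frac{12}{5} - \frac{2}{111} = - \frac{1342}{555} \approx -2.418$)
$\frac{\left(237 - 93\right) - 134}{v - -180} = \frac{\left(237 - 93\right) - 134}{- \frac{1342}{555} - -180} = \frac{144 - 134}{- \frac{1342}{555} + 180} = \frac{10}{\frac{98558}{555}} = 10 \cdot \frac{555}{98558} = \frac{2775}{49279}$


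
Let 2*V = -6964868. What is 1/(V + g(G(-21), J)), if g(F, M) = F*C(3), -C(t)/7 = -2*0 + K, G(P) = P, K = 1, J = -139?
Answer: -1/3482287 ≈ -2.8717e-7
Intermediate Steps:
C(t) = -7 (C(t) = -7*(-2*0 + 1) = -7*(0 + 1) = -7*1 = -7)
g(F, M) = -7*F (g(F, M) = F*(-7) = -7*F)
V = -3482434 (V = (½)*(-6964868) = -3482434)
1/(V + g(G(-21), J)) = 1/(-3482434 - 7*(-21)) = 1/(-3482434 + 147) = 1/(-3482287) = -1/3482287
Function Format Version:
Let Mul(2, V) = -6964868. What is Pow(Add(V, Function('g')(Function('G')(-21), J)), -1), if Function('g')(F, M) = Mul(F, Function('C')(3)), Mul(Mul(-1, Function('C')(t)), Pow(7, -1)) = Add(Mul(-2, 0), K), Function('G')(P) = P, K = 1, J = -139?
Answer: Rational(-1, 3482287) ≈ -2.8717e-7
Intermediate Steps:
Function('C')(t) = -7 (Function('C')(t) = Mul(-7, Add(Mul(-2, 0), 1)) = Mul(-7, Add(0, 1)) = Mul(-7, 1) = -7)
Function('g')(F, M) = Mul(-7, F) (Function('g')(F, M) = Mul(F, -7) = Mul(-7, F))
V = -3482434 (V = Mul(Rational(1, 2), -6964868) = -3482434)
Pow(Add(V, Function('g')(Function('G')(-21), J)), -1) = Pow(Add(-3482434, Mul(-7, -21)), -1) = Pow(Add(-3482434, 147), -1) = Pow(-3482287, -1) = Rational(-1, 3482287)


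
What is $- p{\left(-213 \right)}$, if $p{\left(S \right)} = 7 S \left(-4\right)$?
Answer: $-5964$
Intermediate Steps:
$p{\left(S \right)} = - 28 S$
$- p{\left(-213 \right)} = - \left(-28\right) \left(-213\right) = \left(-1\right) 5964 = -5964$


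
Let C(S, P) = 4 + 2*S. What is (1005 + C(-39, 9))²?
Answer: 866761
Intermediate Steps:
(1005 + C(-39, 9))² = (1005 + (4 + 2*(-39)))² = (1005 + (4 - 78))² = (1005 - 74)² = 931² = 866761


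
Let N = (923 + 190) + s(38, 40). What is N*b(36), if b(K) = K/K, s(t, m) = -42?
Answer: 1071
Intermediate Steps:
N = 1071 (N = (923 + 190) - 42 = 1113 - 42 = 1071)
b(K) = 1
N*b(36) = 1071*1 = 1071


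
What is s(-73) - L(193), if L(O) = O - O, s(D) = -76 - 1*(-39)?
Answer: -37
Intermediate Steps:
s(D) = -37 (s(D) = -76 + 39 = -37)
L(O) = 0
s(-73) - L(193) = -37 - 1*0 = -37 + 0 = -37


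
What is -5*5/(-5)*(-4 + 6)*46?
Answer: 460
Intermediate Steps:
-5*5/(-5)*(-4 + 6)*46 = -5*5*(-1/5)*2*46 = -(-5)*2*46 = -5*(-2)*46 = 10*46 = 460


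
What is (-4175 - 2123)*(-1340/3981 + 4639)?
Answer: -116302136662/3981 ≈ -2.9214e+7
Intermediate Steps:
(-4175 - 2123)*(-1340/3981 + 4639) = -6298*(-1340*1/3981 + 4639) = -6298*(-1340/3981 + 4639) = -6298*18466519/3981 = -116302136662/3981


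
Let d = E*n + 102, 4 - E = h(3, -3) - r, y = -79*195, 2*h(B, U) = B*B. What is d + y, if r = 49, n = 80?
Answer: -11423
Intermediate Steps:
h(B, U) = B**2/2 (h(B, U) = (B*B)/2 = B**2/2)
y = -15405
E = 97/2 (E = 4 - ((1/2)*3**2 - 1*49) = 4 - ((1/2)*9 - 49) = 4 - (9/2 - 49) = 4 - 1*(-89/2) = 4 + 89/2 = 97/2 ≈ 48.500)
d = 3982 (d = (97/2)*80 + 102 = 3880 + 102 = 3982)
d + y = 3982 - 15405 = -11423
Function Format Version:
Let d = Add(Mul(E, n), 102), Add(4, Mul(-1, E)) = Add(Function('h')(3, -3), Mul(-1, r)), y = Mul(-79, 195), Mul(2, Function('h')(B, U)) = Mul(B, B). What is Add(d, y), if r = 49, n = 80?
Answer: -11423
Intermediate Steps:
Function('h')(B, U) = Mul(Rational(1, 2), Pow(B, 2)) (Function('h')(B, U) = Mul(Rational(1, 2), Mul(B, B)) = Mul(Rational(1, 2), Pow(B, 2)))
y = -15405
E = Rational(97, 2) (E = Add(4, Mul(-1, Add(Mul(Rational(1, 2), Pow(3, 2)), Mul(-1, 49)))) = Add(4, Mul(-1, Add(Mul(Rational(1, 2), 9), -49))) = Add(4, Mul(-1, Add(Rational(9, 2), -49))) = Add(4, Mul(-1, Rational(-89, 2))) = Add(4, Rational(89, 2)) = Rational(97, 2) ≈ 48.500)
d = 3982 (d = Add(Mul(Rational(97, 2), 80), 102) = Add(3880, 102) = 3982)
Add(d, y) = Add(3982, -15405) = -11423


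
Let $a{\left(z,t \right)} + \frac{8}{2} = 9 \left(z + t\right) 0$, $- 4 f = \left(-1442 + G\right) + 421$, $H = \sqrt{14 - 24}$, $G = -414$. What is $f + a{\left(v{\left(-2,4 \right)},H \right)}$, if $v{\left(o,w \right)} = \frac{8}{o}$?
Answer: $\frac{1419}{4} \approx 354.75$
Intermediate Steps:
$H = i \sqrt{10}$ ($H = \sqrt{-10} = i \sqrt{10} \approx 3.1623 i$)
$f = \frac{1435}{4}$ ($f = - \frac{\left(-1442 - 414\right) + 421}{4} = - \frac{-1856 + 421}{4} = \left(- \frac{1}{4}\right) \left(-1435\right) = \frac{1435}{4} \approx 358.75$)
$a{\left(z,t \right)} = -4$ ($a{\left(z,t \right)} = -4 + 9 \left(z + t\right) 0 = -4 + 9 \left(t + z\right) 0 = -4 + 9 \cdot 0 = -4 + 0 = -4$)
$f + a{\left(v{\left(-2,4 \right)},H \right)} = \frac{1435}{4} - 4 = \frac{1419}{4}$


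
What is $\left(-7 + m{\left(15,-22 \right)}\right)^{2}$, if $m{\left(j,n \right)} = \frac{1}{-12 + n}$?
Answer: $\frac{57121}{1156} \approx 49.413$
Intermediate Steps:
$\left(-7 + m{\left(15,-22 \right)}\right)^{2} = \left(-7 + \frac{1}{-12 - 22}\right)^{2} = \left(-7 + \frac{1}{-34}\right)^{2} = \left(-7 - \frac{1}{34}\right)^{2} = \left(- \frac{239}{34}\right)^{2} = \frac{57121}{1156}$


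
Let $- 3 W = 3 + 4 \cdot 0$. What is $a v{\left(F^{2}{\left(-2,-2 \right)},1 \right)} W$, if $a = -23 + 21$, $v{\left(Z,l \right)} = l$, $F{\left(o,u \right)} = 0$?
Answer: $2$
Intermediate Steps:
$a = -2$
$W = -1$ ($W = - \frac{3 + 4 \cdot 0}{3} = - \frac{3 + 0}{3} = \left(- \frac{1}{3}\right) 3 = -1$)
$a v{\left(F^{2}{\left(-2,-2 \right)},1 \right)} W = \left(-2\right) 1 \left(-1\right) = \left(-2\right) \left(-1\right) = 2$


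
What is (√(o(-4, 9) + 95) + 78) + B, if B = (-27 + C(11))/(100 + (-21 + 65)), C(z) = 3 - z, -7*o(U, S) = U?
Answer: 11197/144 + √4683/7 ≈ 87.533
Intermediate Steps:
o(U, S) = -U/7
B = -35/144 (B = (-27 + (3 - 1*11))/(100 + (-21 + 65)) = (-27 + (3 - 11))/(100 + 44) = (-27 - 8)/144 = -35*1/144 = -35/144 ≈ -0.24306)
(√(o(-4, 9) + 95) + 78) + B = (√(-⅐*(-4) + 95) + 78) - 35/144 = (√(4/7 + 95) + 78) - 35/144 = (√(669/7) + 78) - 35/144 = (√4683/7 + 78) - 35/144 = (78 + √4683/7) - 35/144 = 11197/144 + √4683/7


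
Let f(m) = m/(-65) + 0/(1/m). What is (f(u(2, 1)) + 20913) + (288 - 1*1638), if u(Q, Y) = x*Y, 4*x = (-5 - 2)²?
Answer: 5086331/260 ≈ 19563.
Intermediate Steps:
x = 49/4 (x = (-5 - 2)²/4 = (¼)*(-7)² = (¼)*49 = 49/4 ≈ 12.250)
u(Q, Y) = 49*Y/4
f(m) = -m/65 (f(m) = m*(-1/65) + 0*m = -m/65 + 0 = -m/65)
(f(u(2, 1)) + 20913) + (288 - 1*1638) = (-49/260 + 20913) + (288 - 1*1638) = (-1/65*49/4 + 20913) + (288 - 1638) = (-49/260 + 20913) - 1350 = 5437331/260 - 1350 = 5086331/260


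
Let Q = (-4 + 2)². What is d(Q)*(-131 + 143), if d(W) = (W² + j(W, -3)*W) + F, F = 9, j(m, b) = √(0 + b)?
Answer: 300 + 48*I*√3 ≈ 300.0 + 83.138*I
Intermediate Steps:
j(m, b) = √b
Q = 4 (Q = (-2)² = 4)
d(W) = 9 + W² + I*W*√3 (d(W) = (W² + √(-3)*W) + 9 = (W² + (I*√3)*W) + 9 = (W² + I*W*√3) + 9 = 9 + W² + I*W*√3)
d(Q)*(-131 + 143) = (9 + 4² + I*4*√3)*(-131 + 143) = (9 + 16 + 4*I*√3)*12 = (25 + 4*I*√3)*12 = 300 + 48*I*√3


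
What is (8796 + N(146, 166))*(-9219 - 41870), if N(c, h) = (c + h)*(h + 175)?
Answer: -5884839732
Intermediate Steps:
N(c, h) = (175 + h)*(c + h) (N(c, h) = (c + h)*(175 + h) = (175 + h)*(c + h))
(8796 + N(146, 166))*(-9219 - 41870) = (8796 + (166² + 175*146 + 175*166 + 146*166))*(-9219 - 41870) = (8796 + (27556 + 25550 + 29050 + 24236))*(-51089) = (8796 + 106392)*(-51089) = 115188*(-51089) = -5884839732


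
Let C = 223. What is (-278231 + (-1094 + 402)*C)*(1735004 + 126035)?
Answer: -804986836333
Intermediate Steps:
(-278231 + (-1094 + 402)*C)*(1735004 + 126035) = (-278231 + (-1094 + 402)*223)*(1735004 + 126035) = (-278231 - 692*223)*1861039 = (-278231 - 154316)*1861039 = -432547*1861039 = -804986836333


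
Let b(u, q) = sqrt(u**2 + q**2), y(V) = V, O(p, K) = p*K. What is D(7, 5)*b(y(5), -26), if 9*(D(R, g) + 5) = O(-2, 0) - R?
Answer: -52*sqrt(701)/9 ≈ -152.97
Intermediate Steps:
O(p, K) = K*p
D(R, g) = -5 - R/9 (D(R, g) = -5 + (0*(-2) - R)/9 = -5 + (0 - R)/9 = -5 + (-R)/9 = -5 - R/9)
b(u, q) = sqrt(q**2 + u**2)
D(7, 5)*b(y(5), -26) = (-5 - 1/9*7)*sqrt((-26)**2 + 5**2) = (-5 - 7/9)*sqrt(676 + 25) = -52*sqrt(701)/9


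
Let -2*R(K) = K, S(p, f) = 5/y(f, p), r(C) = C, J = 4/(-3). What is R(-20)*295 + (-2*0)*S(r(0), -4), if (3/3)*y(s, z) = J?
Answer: 2950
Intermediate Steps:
J = -4/3 (J = 4*(-1/3) = -4/3 ≈ -1.3333)
y(s, z) = -4/3
S(p, f) = -15/4 (S(p, f) = 5/(-4/3) = 5*(-3/4) = -15/4)
R(K) = -K/2
R(-20)*295 + (-2*0)*S(r(0), -4) = -1/2*(-20)*295 - 2*0*(-15/4) = 10*295 + 0*(-15/4) = 2950 + 0 = 2950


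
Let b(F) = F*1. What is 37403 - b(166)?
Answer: 37237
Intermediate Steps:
b(F) = F
37403 - b(166) = 37403 - 1*166 = 37403 - 166 = 37237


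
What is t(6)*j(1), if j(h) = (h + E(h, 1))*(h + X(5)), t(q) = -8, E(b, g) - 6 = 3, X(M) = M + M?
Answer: -880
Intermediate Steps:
X(M) = 2*M
E(b, g) = 9 (E(b, g) = 6 + 3 = 9)
j(h) = (9 + h)*(10 + h) (j(h) = (h + 9)*(h + 2*5) = (9 + h)*(h + 10) = (9 + h)*(10 + h))
t(6)*j(1) = -8*(90 + 1**2 + 19*1) = -8*(90 + 1 + 19) = -8*110 = -880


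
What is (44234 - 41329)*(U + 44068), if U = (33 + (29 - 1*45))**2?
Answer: 128857085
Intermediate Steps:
U = 289 (U = (33 + (29 - 45))**2 = (33 - 16)**2 = 17**2 = 289)
(44234 - 41329)*(U + 44068) = (44234 - 41329)*(289 + 44068) = 2905*44357 = 128857085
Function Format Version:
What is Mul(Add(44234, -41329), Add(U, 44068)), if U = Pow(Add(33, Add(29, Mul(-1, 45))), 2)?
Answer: 128857085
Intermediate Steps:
U = 289 (U = Pow(Add(33, Add(29, -45)), 2) = Pow(Add(33, -16), 2) = Pow(17, 2) = 289)
Mul(Add(44234, -41329), Add(U, 44068)) = Mul(Add(44234, -41329), Add(289, 44068)) = Mul(2905, 44357) = 128857085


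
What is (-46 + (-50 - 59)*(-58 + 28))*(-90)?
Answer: -290160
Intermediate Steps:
(-46 + (-50 - 59)*(-58 + 28))*(-90) = (-46 - 109*(-30))*(-90) = (-46 + 3270)*(-90) = 3224*(-90) = -290160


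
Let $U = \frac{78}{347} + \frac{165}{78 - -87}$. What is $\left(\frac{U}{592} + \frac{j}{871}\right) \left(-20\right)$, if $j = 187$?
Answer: $- \frac{193922315}{44731076} \approx -4.3353$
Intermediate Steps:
$U = \frac{425}{347}$ ($U = 78 \cdot \frac{1}{347} + \frac{165}{78 + 87} = \frac{78}{347} + \frac{165}{165} = \frac{78}{347} + 165 \cdot \frac{1}{165} = \frac{78}{347} + 1 = \frac{425}{347} \approx 1.2248$)
$\left(\frac{U}{592} + \frac{j}{871}\right) \left(-20\right) = \left(\frac{425}{347 \cdot 592} + \frac{187}{871}\right) \left(-20\right) = \left(\frac{425}{347} \cdot \frac{1}{592} + 187 \cdot \frac{1}{871}\right) \left(-20\right) = \left(\frac{425}{205424} + \frac{187}{871}\right) \left(-20\right) = \frac{38784463}{178924304} \left(-20\right) = - \frac{193922315}{44731076}$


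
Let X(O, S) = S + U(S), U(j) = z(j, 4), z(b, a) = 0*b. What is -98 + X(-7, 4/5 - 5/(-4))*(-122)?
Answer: -3481/10 ≈ -348.10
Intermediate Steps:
z(b, a) = 0
U(j) = 0
X(O, S) = S (X(O, S) = S + 0 = S)
-98 + X(-7, 4/5 - 5/(-4))*(-122) = -98 + (4/5 - 5/(-4))*(-122) = -98 + (4*(1/5) - 5*(-1/4))*(-122) = -98 + (4/5 + 5/4)*(-122) = -98 + (41/20)*(-122) = -98 - 2501/10 = -3481/10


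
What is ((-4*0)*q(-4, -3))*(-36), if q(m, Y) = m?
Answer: 0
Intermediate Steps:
((-4*0)*q(-4, -3))*(-36) = (-4*0*(-4))*(-36) = (0*(-4))*(-36) = 0*(-36) = 0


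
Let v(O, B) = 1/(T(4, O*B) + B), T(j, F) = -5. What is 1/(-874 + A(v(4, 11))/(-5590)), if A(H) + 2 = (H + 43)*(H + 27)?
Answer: -40248/35185181 ≈ -0.0011439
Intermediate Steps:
v(O, B) = 1/(-5 + B)
A(H) = -2 + (27 + H)*(43 + H) (A(H) = -2 + (H + 43)*(H + 27) = -2 + (43 + H)*(27 + H) = -2 + (27 + H)*(43 + H))
1/(-874 + A(v(4, 11))/(-5590)) = 1/(-874 + (1159 + (1/(-5 + 11))² + 70/(-5 + 11))/(-5590)) = 1/(-874 + (1159 + (1/6)² + 70/6)*(-1/5590)) = 1/(-874 + (1159 + (⅙)² + 70*(⅙))*(-1/5590)) = 1/(-874 + (1159 + 1/36 + 35/3)*(-1/5590)) = 1/(-874 + (42145/36)*(-1/5590)) = 1/(-874 - 8429/40248) = 1/(-35185181/40248) = -40248/35185181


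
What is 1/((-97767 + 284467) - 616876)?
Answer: -1/430176 ≈ -2.3246e-6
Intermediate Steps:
1/((-97767 + 284467) - 616876) = 1/(186700 - 616876) = 1/(-430176) = -1/430176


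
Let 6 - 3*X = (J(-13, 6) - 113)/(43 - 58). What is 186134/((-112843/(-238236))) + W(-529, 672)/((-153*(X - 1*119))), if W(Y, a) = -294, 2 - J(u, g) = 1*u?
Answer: 4042870213060494/10288009153 ≈ 3.9297e+5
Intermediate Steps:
J(u, g) = 2 - u
X = -8/45 (X = 2 - ((2 - 1*(-13)) - 113)/(3*(43 - 58)) = 2 - ((2 + 13) - 113)/(3*(-15)) = 2 - (15 - 113)*(-1)/(3*15) = 2 - (-98)*(-1)/(3*15) = 2 - ⅓*98/15 = 2 - 98/45 = -8/45 ≈ -0.17778)
186134/((-112843/(-238236))) + W(-529, 672)/((-153*(X - 1*119))) = 186134/((-112843/(-238236))) - 294*(-1/(153*(-8/45 - 1*119))) = 186134/((-112843*(-1/238236))) - 294*(-1/(153*(-8/45 - 119))) = 186134/(112843/238236) - 294/((-153*(-5363/45))) = 186134*(238236/112843) - 294/91171/5 = 44343819624/112843 - 294*5/91171 = 44343819624/112843 - 1470/91171 = 4042870213060494/10288009153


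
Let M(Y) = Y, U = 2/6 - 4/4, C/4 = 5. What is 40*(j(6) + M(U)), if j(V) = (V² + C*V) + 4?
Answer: 19120/3 ≈ 6373.3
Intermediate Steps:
C = 20 (C = 4*5 = 20)
j(V) = 4 + V² + 20*V (j(V) = (V² + 20*V) + 4 = 4 + V² + 20*V)
U = -⅔ (U = 2*(⅙) - 4*¼ = ⅓ - 1 = -⅔ ≈ -0.66667)
40*(j(6) + M(U)) = 40*((4 + 6² + 20*6) - ⅔) = 40*((4 + 36 + 120) - ⅔) = 40*(160 - ⅔) = 40*(478/3) = 19120/3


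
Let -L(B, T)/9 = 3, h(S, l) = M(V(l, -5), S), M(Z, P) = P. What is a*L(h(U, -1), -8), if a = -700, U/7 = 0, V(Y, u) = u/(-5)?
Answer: 18900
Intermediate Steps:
V(Y, u) = -u/5 (V(Y, u) = u*(-⅕) = -u/5)
U = 0 (U = 7*0 = 0)
h(S, l) = S
L(B, T) = -27 (L(B, T) = -9*3 = -27)
a*L(h(U, -1), -8) = -700*(-27) = 18900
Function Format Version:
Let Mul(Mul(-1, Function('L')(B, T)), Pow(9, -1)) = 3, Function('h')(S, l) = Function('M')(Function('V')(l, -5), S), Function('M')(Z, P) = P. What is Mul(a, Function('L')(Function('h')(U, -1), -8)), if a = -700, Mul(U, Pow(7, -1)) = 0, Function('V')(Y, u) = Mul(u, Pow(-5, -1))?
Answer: 18900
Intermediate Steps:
Function('V')(Y, u) = Mul(Rational(-1, 5), u) (Function('V')(Y, u) = Mul(u, Rational(-1, 5)) = Mul(Rational(-1, 5), u))
U = 0 (U = Mul(7, 0) = 0)
Function('h')(S, l) = S
Function('L')(B, T) = -27 (Function('L')(B, T) = Mul(-9, 3) = -27)
Mul(a, Function('L')(Function('h')(U, -1), -8)) = Mul(-700, -27) = 18900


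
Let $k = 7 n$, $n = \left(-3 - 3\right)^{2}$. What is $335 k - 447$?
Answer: $83973$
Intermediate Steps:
$n = 36$ ($n = \left(-6\right)^{2} = 36$)
$k = 252$ ($k = 7 \cdot 36 = 252$)
$335 k - 447 = 335 \cdot 252 - 447 = 84420 - 447 = 83973$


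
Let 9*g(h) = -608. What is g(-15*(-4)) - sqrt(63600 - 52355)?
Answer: -608/9 - sqrt(11245) ≈ -173.60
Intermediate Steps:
g(h) = -608/9 (g(h) = (1/9)*(-608) = -608/9)
g(-15*(-4)) - sqrt(63600 - 52355) = -608/9 - sqrt(63600 - 52355) = -608/9 - sqrt(11245)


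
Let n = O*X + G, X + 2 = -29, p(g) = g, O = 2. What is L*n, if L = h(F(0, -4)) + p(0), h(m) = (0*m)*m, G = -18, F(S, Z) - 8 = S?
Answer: 0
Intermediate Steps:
F(S, Z) = 8 + S
X = -31 (X = -2 - 29 = -31)
h(m) = 0 (h(m) = 0*m = 0)
n = -80 (n = 2*(-31) - 18 = -62 - 18 = -80)
L = 0 (L = 0 + 0 = 0)
L*n = 0*(-80) = 0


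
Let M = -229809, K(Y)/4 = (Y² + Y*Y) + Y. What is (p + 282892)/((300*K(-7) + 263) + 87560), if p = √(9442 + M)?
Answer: 282892/197023 + I*√220367/197023 ≈ 1.4358 + 0.0023826*I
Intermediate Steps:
K(Y) = 4*Y + 8*Y² (K(Y) = 4*((Y² + Y*Y) + Y) = 4*((Y² + Y²) + Y) = 4*(2*Y² + Y) = 4*(Y + 2*Y²) = 4*Y + 8*Y²)
p = I*√220367 (p = √(9442 - 229809) = √(-220367) = I*√220367 ≈ 469.43*I)
(p + 282892)/((300*K(-7) + 263) + 87560) = (I*√220367 + 282892)/((300*(4*(-7)*(1 + 2*(-7))) + 263) + 87560) = (282892 + I*√220367)/((300*(4*(-7)*(1 - 14)) + 263) + 87560) = (282892 + I*√220367)/((300*(4*(-7)*(-13)) + 263) + 87560) = (282892 + I*√220367)/((300*364 + 263) + 87560) = (282892 + I*√220367)/((109200 + 263) + 87560) = (282892 + I*√220367)/(109463 + 87560) = (282892 + I*√220367)/197023 = (282892 + I*√220367)*(1/197023) = 282892/197023 + I*√220367/197023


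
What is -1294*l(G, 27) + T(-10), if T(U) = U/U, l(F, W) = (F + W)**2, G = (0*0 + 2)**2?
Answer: -1243533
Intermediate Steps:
G = 4 (G = (0 + 2)**2 = 2**2 = 4)
T(U) = 1
-1294*l(G, 27) + T(-10) = -1294*(4 + 27)**2 + 1 = -1294*31**2 + 1 = -1294*961 + 1 = -1243534 + 1 = -1243533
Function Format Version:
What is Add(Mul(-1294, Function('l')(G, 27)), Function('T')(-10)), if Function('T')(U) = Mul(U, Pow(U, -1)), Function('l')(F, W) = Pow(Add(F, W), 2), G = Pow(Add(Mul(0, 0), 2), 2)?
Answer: -1243533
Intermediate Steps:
G = 4 (G = Pow(Add(0, 2), 2) = Pow(2, 2) = 4)
Function('T')(U) = 1
Add(Mul(-1294, Function('l')(G, 27)), Function('T')(-10)) = Add(Mul(-1294, Pow(Add(4, 27), 2)), 1) = Add(Mul(-1294, Pow(31, 2)), 1) = Add(Mul(-1294, 961), 1) = Add(-1243534, 1) = -1243533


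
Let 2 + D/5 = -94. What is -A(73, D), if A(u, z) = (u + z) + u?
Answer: 334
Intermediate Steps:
D = -480 (D = -10 + 5*(-94) = -10 - 470 = -480)
A(u, z) = z + 2*u
-A(73, D) = -(-480 + 2*73) = -(-480 + 146) = -1*(-334) = 334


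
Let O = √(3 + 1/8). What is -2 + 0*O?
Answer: -2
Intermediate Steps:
O = 5*√2/4 (O = √(3 + ⅛) = √(25/8) = 5*√2/4 ≈ 1.7678)
-2 + 0*O = -2 + 0*(5*√2/4) = -2 + 0 = -2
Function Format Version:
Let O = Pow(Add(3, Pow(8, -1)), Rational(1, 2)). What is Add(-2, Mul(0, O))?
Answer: -2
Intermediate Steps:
O = Mul(Rational(5, 4), Pow(2, Rational(1, 2))) (O = Pow(Add(3, Rational(1, 8)), Rational(1, 2)) = Pow(Rational(25, 8), Rational(1, 2)) = Mul(Rational(5, 4), Pow(2, Rational(1, 2))) ≈ 1.7678)
Add(-2, Mul(0, O)) = Add(-2, Mul(0, Mul(Rational(5, 4), Pow(2, Rational(1, 2))))) = Add(-2, 0) = -2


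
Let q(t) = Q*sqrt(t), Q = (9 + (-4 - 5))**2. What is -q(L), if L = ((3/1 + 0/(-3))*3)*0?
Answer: 0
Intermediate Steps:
L = 0 (L = ((3*1 + 0*(-1/3))*3)*0 = ((3 + 0)*3)*0 = (3*3)*0 = 9*0 = 0)
Q = 0 (Q = (9 - 9)**2 = 0**2 = 0)
q(t) = 0 (q(t) = 0*sqrt(t) = 0)
-q(L) = -1*0 = 0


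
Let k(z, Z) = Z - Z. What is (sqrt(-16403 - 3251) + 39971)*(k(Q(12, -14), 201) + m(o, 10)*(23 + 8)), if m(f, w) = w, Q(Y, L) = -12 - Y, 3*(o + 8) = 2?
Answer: 12391010 + 310*I*sqrt(19654) ≈ 1.2391e+7 + 43460.0*I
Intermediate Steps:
o = -22/3 (o = -8 + (1/3)*2 = -8 + 2/3 = -22/3 ≈ -7.3333)
k(z, Z) = 0
(sqrt(-16403 - 3251) + 39971)*(k(Q(12, -14), 201) + m(o, 10)*(23 + 8)) = (sqrt(-16403 - 3251) + 39971)*(0 + 10*(23 + 8)) = (sqrt(-19654) + 39971)*(0 + 10*31) = (I*sqrt(19654) + 39971)*(0 + 310) = (39971 + I*sqrt(19654))*310 = 12391010 + 310*I*sqrt(19654)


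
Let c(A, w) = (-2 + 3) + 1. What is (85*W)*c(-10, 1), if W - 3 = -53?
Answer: -8500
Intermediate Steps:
W = -50 (W = 3 - 53 = -50)
c(A, w) = 2 (c(A, w) = 1 + 1 = 2)
(85*W)*c(-10, 1) = (85*(-50))*2 = -4250*2 = -8500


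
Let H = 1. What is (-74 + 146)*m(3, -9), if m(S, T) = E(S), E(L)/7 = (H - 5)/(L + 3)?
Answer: -336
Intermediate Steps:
E(L) = -28/(3 + L) (E(L) = 7*((1 - 5)/(L + 3)) = 7*(-4/(3 + L)) = -28/(3 + L))
m(S, T) = -28/(3 + S)
(-74 + 146)*m(3, -9) = (-74 + 146)*(-28/(3 + 3)) = 72*(-28/6) = 72*(-28*1/6) = 72*(-14/3) = -336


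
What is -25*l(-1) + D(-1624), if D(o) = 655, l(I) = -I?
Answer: 630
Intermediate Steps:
-25*l(-1) + D(-1624) = -(-25)*(-1) + 655 = -25*1 + 655 = -25 + 655 = 630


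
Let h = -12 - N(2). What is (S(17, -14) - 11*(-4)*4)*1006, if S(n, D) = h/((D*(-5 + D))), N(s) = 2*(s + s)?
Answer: 23538388/133 ≈ 1.7698e+5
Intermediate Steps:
N(s) = 4*s (N(s) = 2*(2*s) = 4*s)
h = -20 (h = -12 - 4*2 = -12 - 1*8 = -12 - 8 = -20)
S(n, D) = -20/(D*(-5 + D)) (S(n, D) = -20*1/(D*(-5 + D)) = -20/(D*(-5 + D)))
(S(17, -14) - 11*(-4)*4)*1006 = (-20/(-14*(-5 - 14)) - 11*(-4)*4)*1006 = (-20*(-1/14)/(-19) + 44*4)*1006 = (-20*(-1/14)*(-1/19) + 176)*1006 = (-10/133 + 176)*1006 = (23398/133)*1006 = 23538388/133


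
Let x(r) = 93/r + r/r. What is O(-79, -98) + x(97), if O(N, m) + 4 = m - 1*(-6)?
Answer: -9122/97 ≈ -94.041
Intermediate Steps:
O(N, m) = 2 + m (O(N, m) = -4 + (m - 1*(-6)) = -4 + (m + 6) = -4 + (6 + m) = 2 + m)
x(r) = 1 + 93/r (x(r) = 93/r + 1 = 1 + 93/r)
O(-79, -98) + x(97) = (2 - 98) + (93 + 97)/97 = -96 + (1/97)*190 = -96 + 190/97 = -9122/97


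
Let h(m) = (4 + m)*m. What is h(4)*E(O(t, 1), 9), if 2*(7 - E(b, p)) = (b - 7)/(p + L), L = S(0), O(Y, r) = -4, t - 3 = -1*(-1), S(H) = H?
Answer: 2192/9 ≈ 243.56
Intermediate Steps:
t = 4 (t = 3 - 1*(-1) = 3 + 1 = 4)
h(m) = m*(4 + m)
L = 0
E(b, p) = 7 - (-7 + b)/(2*p) (E(b, p) = 7 - (b - 7)/(2*(p + 0)) = 7 - (-7 + b)/(2*p))
h(4)*E(O(t, 1), 9) = (4*(4 + 4))*((½)*(7 - 1*(-4) + 14*9)/9) = (4*8)*((½)*(⅑)*(7 + 4 + 126)) = 32*((½)*(⅑)*137) = 32*(137/18) = 2192/9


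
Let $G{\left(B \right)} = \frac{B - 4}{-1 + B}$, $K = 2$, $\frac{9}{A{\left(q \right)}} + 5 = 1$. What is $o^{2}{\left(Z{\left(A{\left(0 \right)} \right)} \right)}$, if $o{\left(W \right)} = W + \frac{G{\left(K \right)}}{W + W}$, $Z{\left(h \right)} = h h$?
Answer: $\frac{39753025}{1679616} \approx 23.668$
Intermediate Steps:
$A{\left(q \right)} = - \frac{9}{4}$ ($A{\left(q \right)} = \frac{9}{-5 + 1} = \frac{9}{-4} = 9 \left(- \frac{1}{4}\right) = - \frac{9}{4}$)
$G{\left(B \right)} = \frac{-4 + B}{-1 + B}$
$Z{\left(h \right)} = h^{2}$
$o{\left(W \right)} = W - \frac{1}{W}$ ($o{\left(W \right)} = W + \frac{\frac{1}{-1 + 2} \left(-4 + 2\right)}{W + W} = W + \frac{1^{-1} \left(-2\right)}{2 W} = W + \frac{1}{2 W} 1 \left(-2\right) = W + \frac{1}{2 W} \left(-2\right) = W - \frac{1}{W}$)
$o^{2}{\left(Z{\left(A{\left(0 \right)} \right)} \right)} = \left(\left(- \frac{9}{4}\right)^{2} - \frac{1}{\left(- \frac{9}{4}\right)^{2}}\right)^{2} = \left(\frac{81}{16} - \frac{1}{\frac{81}{16}}\right)^{2} = \left(\frac{81}{16} - \frac{16}{81}\right)^{2} = \left(\frac{6305}{1296}\right)^{2} = \frac{39753025}{1679616}$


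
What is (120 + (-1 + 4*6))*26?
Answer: 3718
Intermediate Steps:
(120 + (-1 + 4*6))*26 = (120 + (-1 + 24))*26 = (120 + 23)*26 = 143*26 = 3718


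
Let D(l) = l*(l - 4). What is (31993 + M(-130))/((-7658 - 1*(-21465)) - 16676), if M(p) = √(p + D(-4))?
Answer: -31993/2869 - 7*I*√2/2869 ≈ -11.151 - 0.0034505*I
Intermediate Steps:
D(l) = l*(-4 + l)
M(p) = √(32 + p) (M(p) = √(p - 4*(-4 - 4)) = √(p - 4*(-8)) = √(p + 32) = √(32 + p))
(31993 + M(-130))/((-7658 - 1*(-21465)) - 16676) = (31993 + √(32 - 130))/((-7658 - 1*(-21465)) - 16676) = (31993 + √(-98))/((-7658 + 21465) - 16676) = (31993 + 7*I*√2)/(13807 - 16676) = (31993 + 7*I*√2)/(-2869) = (31993 + 7*I*√2)*(-1/2869) = -31993/2869 - 7*I*√2/2869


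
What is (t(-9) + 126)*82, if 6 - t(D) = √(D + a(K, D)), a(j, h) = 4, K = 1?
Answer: 10824 - 82*I*√5 ≈ 10824.0 - 183.36*I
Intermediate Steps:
t(D) = 6 - √(4 + D) (t(D) = 6 - √(D + 4) = 6 - √(4 + D))
(t(-9) + 126)*82 = ((6 - √(4 - 9)) + 126)*82 = ((6 - √(-5)) + 126)*82 = ((6 - I*√5) + 126)*82 = (132 - I*√5)*82 = 10824 - 82*I*√5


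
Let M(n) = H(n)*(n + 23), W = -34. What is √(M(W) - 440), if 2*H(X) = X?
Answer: I*√253 ≈ 15.906*I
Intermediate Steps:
H(X) = X/2
M(n) = n*(23 + n)/2 (M(n) = (n/2)*(n + 23) = (n/2)*(23 + n) = n*(23 + n)/2)
√(M(W) - 440) = √((½)*(-34)*(23 - 34) - 440) = √((½)*(-34)*(-11) - 440) = √(187 - 440) = √(-253) = I*√253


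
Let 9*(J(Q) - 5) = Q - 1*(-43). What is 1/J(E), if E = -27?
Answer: 9/61 ≈ 0.14754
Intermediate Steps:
J(Q) = 88/9 + Q/9 (J(Q) = 5 + (Q - 1*(-43))/9 = 5 + (Q + 43)/9 = 5 + (43 + Q)/9 = 5 + (43/9 + Q/9) = 88/9 + Q/9)
1/J(E) = 1/(88/9 + (⅑)*(-27)) = 1/(88/9 - 3) = 1/(61/9) = 9/61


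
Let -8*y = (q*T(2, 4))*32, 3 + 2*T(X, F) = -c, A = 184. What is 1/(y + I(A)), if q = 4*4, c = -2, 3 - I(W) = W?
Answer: -1/149 ≈ -0.0067114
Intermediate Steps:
I(W) = 3 - W
q = 16
T(X, F) = -½ (T(X, F) = -3/2 + (-1*(-2))/2 = -3/2 + (½)*2 = -3/2 + 1 = -½)
y = 32 (y = -16*(-½)*32/8 = -(-1)*32 = -⅛*(-256) = 32)
1/(y + I(A)) = 1/(32 + (3 - 1*184)) = 1/(32 + (3 - 184)) = 1/(32 - 181) = 1/(-149) = -1/149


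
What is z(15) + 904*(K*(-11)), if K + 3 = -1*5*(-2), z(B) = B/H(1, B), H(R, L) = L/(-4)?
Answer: -69612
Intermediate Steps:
H(R, L) = -L/4 (H(R, L) = L*(-¼) = -L/4)
z(B) = -4 (z(B) = B/((-B/4)) = B*(-4/B) = -4)
K = 7 (K = -3 - 1*5*(-2) = -3 - 5*(-2) = -3 + 10 = 7)
z(15) + 904*(K*(-11)) = -4 + 904*(7*(-11)) = -4 + 904*(-77) = -4 - 69608 = -69612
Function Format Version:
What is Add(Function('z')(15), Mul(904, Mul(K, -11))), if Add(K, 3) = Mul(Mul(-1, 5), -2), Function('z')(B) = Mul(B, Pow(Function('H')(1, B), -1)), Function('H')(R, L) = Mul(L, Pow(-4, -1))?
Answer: -69612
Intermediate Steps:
Function('H')(R, L) = Mul(Rational(-1, 4), L) (Function('H')(R, L) = Mul(L, Rational(-1, 4)) = Mul(Rational(-1, 4), L))
Function('z')(B) = -4 (Function('z')(B) = Mul(B, Pow(Mul(Rational(-1, 4), B), -1)) = Mul(B, Mul(-4, Pow(B, -1))) = -4)
K = 7 (K = Add(-3, Mul(Mul(-1, 5), -2)) = Add(-3, Mul(-5, -2)) = Add(-3, 10) = 7)
Add(Function('z')(15), Mul(904, Mul(K, -11))) = Add(-4, Mul(904, Mul(7, -11))) = Add(-4, Mul(904, -77)) = Add(-4, -69608) = -69612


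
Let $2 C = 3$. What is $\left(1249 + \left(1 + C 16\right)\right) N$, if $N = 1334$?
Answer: $1699516$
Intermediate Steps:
$C = \frac{3}{2}$ ($C = \frac{1}{2} \cdot 3 = \frac{3}{2} \approx 1.5$)
$\left(1249 + \left(1 + C 16\right)\right) N = \left(1249 + \left(1 + \frac{3}{2} \cdot 16\right)\right) 1334 = \left(1249 + \left(1 + 24\right)\right) 1334 = \left(1249 + 25\right) 1334 = 1274 \cdot 1334 = 1699516$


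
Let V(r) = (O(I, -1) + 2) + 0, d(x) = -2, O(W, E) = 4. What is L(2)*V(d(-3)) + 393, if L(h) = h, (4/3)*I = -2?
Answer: 405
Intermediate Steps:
I = -3/2 (I = (¾)*(-2) = -3/2 ≈ -1.5000)
V(r) = 6 (V(r) = (4 + 2) + 0 = 6 + 0 = 6)
L(2)*V(d(-3)) + 393 = 2*6 + 393 = 12 + 393 = 405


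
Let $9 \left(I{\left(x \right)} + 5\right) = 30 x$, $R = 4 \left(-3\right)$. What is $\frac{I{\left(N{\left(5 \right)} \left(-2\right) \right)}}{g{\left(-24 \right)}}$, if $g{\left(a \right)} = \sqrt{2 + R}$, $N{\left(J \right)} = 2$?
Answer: $\frac{11 i \sqrt{10}}{6} \approx 5.7975 i$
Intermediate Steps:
$R = -12$
$g{\left(a \right)} = i \sqrt{10}$ ($g{\left(a \right)} = \sqrt{2 - 12} = \sqrt{-10} = i \sqrt{10}$)
$I{\left(x \right)} = -5 + \frac{10 x}{3}$ ($I{\left(x \right)} = -5 + \frac{30 x}{9} = -5 + \frac{10 x}{3}$)
$\frac{I{\left(N{\left(5 \right)} \left(-2\right) \right)}}{g{\left(-24 \right)}} = \frac{-5 + \frac{10 \cdot 2 \left(-2\right)}{3}}{i \sqrt{10}} = \left(-5 + \frac{10}{3} \left(-4\right)\right) \left(- \frac{i \sqrt{10}}{10}\right) = \left(-5 - \frac{40}{3}\right) \left(- \frac{i \sqrt{10}}{10}\right) = - \frac{55 \left(- \frac{i \sqrt{10}}{10}\right)}{3} = \frac{11 i \sqrt{10}}{6}$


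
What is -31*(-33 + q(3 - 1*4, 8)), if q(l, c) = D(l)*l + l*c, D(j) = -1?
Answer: 1240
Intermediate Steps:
q(l, c) = -l + c*l (q(l, c) = -l + l*c = -l + c*l)
-31*(-33 + q(3 - 1*4, 8)) = -31*(-33 + (3 - 1*4)*(-1 + 8)) = -31*(-33 + (3 - 4)*7) = -31*(-33 - 1*7) = -31*(-33 - 7) = -31*(-40) = 1240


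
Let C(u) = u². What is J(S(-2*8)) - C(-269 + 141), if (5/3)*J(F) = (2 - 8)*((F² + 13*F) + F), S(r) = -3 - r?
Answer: -88238/5 ≈ -17648.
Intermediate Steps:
J(F) = -252*F/5 - 18*F²/5 (J(F) = 3*((2 - 8)*((F² + 13*F) + F))/5 = 3*(-6*(F² + 14*F))/5 = 3*(-84*F - 6*F²)/5 = -252*F/5 - 18*F²/5)
J(S(-2*8)) - C(-269 + 141) = -18*(-3 - (-2)*8)*(14 + (-3 - (-2)*8))/5 - (-269 + 141)² = -18*(-3 - 1*(-16))*(14 + (-3 - 1*(-16)))/5 - 1*(-128)² = -18*(-3 + 16)*(14 + (-3 + 16))/5 - 1*16384 = -18/5*13*(14 + 13) - 16384 = -18/5*13*27 - 16384 = -6318/5 - 16384 = -88238/5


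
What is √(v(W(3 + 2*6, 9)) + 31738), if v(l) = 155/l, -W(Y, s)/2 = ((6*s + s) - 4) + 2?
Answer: 9*√5831722/122 ≈ 178.15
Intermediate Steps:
W(Y, s) = 4 - 14*s (W(Y, s) = -2*(((6*s + s) - 4) + 2) = -2*((7*s - 4) + 2) = -2*((-4 + 7*s) + 2) = -2*(-2 + 7*s) = 4 - 14*s)
√(v(W(3 + 2*6, 9)) + 31738) = √(155/(4 - 14*9) + 31738) = √(155/(4 - 126) + 31738) = √(155/(-122) + 31738) = √(155*(-1/122) + 31738) = √(-155/122 + 31738) = √(3871881/122) = 9*√5831722/122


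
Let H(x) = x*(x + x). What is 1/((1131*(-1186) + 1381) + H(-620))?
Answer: -1/571185 ≈ -1.7507e-6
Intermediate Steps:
H(x) = 2*x² (H(x) = x*(2*x) = 2*x²)
1/((1131*(-1186) + 1381) + H(-620)) = 1/((1131*(-1186) + 1381) + 2*(-620)²) = 1/((-1341366 + 1381) + 2*384400) = 1/(-1339985 + 768800) = 1/(-571185) = -1/571185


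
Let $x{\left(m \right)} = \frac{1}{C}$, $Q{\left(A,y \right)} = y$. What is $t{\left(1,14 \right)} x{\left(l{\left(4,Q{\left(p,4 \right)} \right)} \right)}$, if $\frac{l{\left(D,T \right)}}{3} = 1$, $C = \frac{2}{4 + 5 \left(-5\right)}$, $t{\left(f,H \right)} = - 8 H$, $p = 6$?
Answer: $1176$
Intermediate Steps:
$C = - \frac{2}{21}$ ($C = \frac{2}{4 - 25} = \frac{2}{-21} = 2 \left(- \frac{1}{21}\right) = - \frac{2}{21} \approx -0.095238$)
$l{\left(D,T \right)} = 3$ ($l{\left(D,T \right)} = 3 \cdot 1 = 3$)
$x{\left(m \right)} = - \frac{21}{2}$ ($x{\left(m \right)} = \frac{1}{- \frac{2}{21}} = - \frac{21}{2}$)
$t{\left(1,14 \right)} x{\left(l{\left(4,Q{\left(p,4 \right)} \right)} \right)} = \left(-8\right) 14 \left(- \frac{21}{2}\right) = \left(-112\right) \left(- \frac{21}{2}\right) = 1176$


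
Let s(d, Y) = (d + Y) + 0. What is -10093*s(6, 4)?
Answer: -100930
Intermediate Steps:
s(d, Y) = Y + d (s(d, Y) = (Y + d) + 0 = Y + d)
-10093*s(6, 4) = -10093*(4 + 6) = -10093*10 = -100930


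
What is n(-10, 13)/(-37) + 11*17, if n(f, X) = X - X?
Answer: 187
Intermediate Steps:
n(f, X) = 0
n(-10, 13)/(-37) + 11*17 = 0/(-37) + 11*17 = 0*(-1/37) + 187 = 0 + 187 = 187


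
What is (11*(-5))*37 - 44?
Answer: -2079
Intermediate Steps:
(11*(-5))*37 - 44 = -55*37 - 44 = -2035 - 44 = -2079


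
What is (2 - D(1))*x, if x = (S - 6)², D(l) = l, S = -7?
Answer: 169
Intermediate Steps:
x = 169 (x = (-7 - 6)² = (-13)² = 169)
(2 - D(1))*x = (2 - 1*1)*169 = (2 - 1)*169 = 1*169 = 169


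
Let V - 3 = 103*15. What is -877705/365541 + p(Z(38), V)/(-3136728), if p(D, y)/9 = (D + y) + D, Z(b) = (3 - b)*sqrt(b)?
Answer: -12097432309/5028959166 + 15*sqrt(38)/74684 ≈ -2.4043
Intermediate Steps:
V = 1548 (V = 3 + 103*15 = 3 + 1545 = 1548)
Z(b) = sqrt(b)*(3 - b)
p(D, y) = 9*y + 18*D (p(D, y) = 9*((D + y) + D) = 9*(y + 2*D) = 9*y + 18*D)
-877705/365541 + p(Z(38), V)/(-3136728) = -877705/365541 + (9*1548 + 18*(sqrt(38)*(3 - 1*38)))/(-3136728) = -877705*1/365541 + (13932 + 18*(sqrt(38)*(3 - 38)))*(-1/3136728) = -46195/19239 + (13932 + 18*(sqrt(38)*(-35)))*(-1/3136728) = -46195/19239 + (13932 + 18*(-35*sqrt(38)))*(-1/3136728) = -46195/19239 + (13932 - 630*sqrt(38))*(-1/3136728) = -46195/19239 + (-1161/261394 + 15*sqrt(38)/74684) = -12097432309/5028959166 + 15*sqrt(38)/74684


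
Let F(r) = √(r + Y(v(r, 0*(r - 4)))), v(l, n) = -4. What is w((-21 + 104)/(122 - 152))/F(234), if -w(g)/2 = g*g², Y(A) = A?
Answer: 571787*√230/3105000 ≈ 2.7928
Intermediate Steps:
w(g) = -2*g³ (w(g) = -2*g*g² = -2*g³)
F(r) = √(-4 + r) (F(r) = √(r - 4) = √(-4 + r))
w((-21 + 104)/(122 - 152))/F(234) = (-2*(-21 + 104)³/(122 - 152)³)/(√(-4 + 234)) = (-2*(83/(-30))³)/(√230) = (-2*(83*(-1/30))³)*(√230/230) = (-2*(-83/30)³)*(√230/230) = (-2*(-571787/27000))*(√230/230) = 571787*(√230/230)/13500 = 571787*√230/3105000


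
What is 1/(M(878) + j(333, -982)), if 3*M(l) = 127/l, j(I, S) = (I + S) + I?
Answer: -2634/832217 ≈ -0.0031650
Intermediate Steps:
j(I, S) = S + 2*I
M(l) = 127/(3*l) (M(l) = (127/l)/3 = 127/(3*l))
1/(M(878) + j(333, -982)) = 1/((127/3)/878 + (-982 + 2*333)) = 1/((127/3)*(1/878) + (-982 + 666)) = 1/(127/2634 - 316) = 1/(-832217/2634) = -2634/832217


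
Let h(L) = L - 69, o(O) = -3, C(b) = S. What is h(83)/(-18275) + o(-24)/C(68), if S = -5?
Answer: 10951/18275 ≈ 0.59923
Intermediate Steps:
C(b) = -5
h(L) = -69 + L
h(83)/(-18275) + o(-24)/C(68) = (-69 + 83)/(-18275) - 3/(-5) = 14*(-1/18275) - 3*(-1/5) = -14/18275 + 3/5 = 10951/18275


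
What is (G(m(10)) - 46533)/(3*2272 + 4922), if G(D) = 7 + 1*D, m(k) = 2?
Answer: -23262/5869 ≈ -3.9635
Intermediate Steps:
G(D) = 7 + D
(G(m(10)) - 46533)/(3*2272 + 4922) = ((7 + 2) - 46533)/(3*2272 + 4922) = (9 - 46533)/(6816 + 4922) = -46524/11738 = -46524*1/11738 = -23262/5869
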